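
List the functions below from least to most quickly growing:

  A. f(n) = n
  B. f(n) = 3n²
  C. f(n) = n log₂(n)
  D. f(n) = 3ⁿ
A < C < B < D

Comparing growth rates:
A = n is O(n)
C = n log₂(n) is O(n log n)
B = 3n² is O(n²)
D = 3ⁿ is O(3ⁿ)

Therefore, the order from slowest to fastest is: A < C < B < D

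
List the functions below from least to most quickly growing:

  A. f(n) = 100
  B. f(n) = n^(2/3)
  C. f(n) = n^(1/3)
A < C < B

Comparing growth rates:
A = 100 is O(1)
C = n^(1/3) is O(n^(1/3))
B = n^(2/3) is O(n^(2/3))

Therefore, the order from slowest to fastest is: A < C < B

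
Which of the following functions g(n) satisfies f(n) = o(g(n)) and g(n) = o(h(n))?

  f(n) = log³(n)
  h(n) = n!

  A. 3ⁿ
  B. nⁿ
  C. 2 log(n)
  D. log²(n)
A

We need g(n) with log³(n) = o(g(n)) and g(n) = o(n!), i.e. O(log³ n) ≺ g ≺ O(n!).
Check each option:
  A. 3ⁿ — O(3ⁿ) is strictly between O(log³ n) and O(n!) ✓
  B. nⁿ — O(nⁿ) does not grow strictly slower than h(n)
  C. 2 log(n) — O(log n) does not grow strictly faster than f(n)
  D. log²(n) — O(log² n) does not grow strictly faster than f(n)

Only option A (3ⁿ) lies strictly between.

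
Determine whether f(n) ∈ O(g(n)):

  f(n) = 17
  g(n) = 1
True

f(n) = 17 and g(n) = 1 are both O(1).
Big-O permits equal growth rates (f ≤ c·g for some c), so f(n) = O(g(n)) is true.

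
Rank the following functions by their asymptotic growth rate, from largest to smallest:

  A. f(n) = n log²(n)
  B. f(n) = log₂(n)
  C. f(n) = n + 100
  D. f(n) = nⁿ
D > A > C > B

Comparing growth rates:
D = nⁿ is O(nⁿ)
A = n log²(n) is O(n log² n)
C = n + 100 is O(n)
B = log₂(n) is O(log n)

Therefore, the order from fastest to slowest is: D > A > C > B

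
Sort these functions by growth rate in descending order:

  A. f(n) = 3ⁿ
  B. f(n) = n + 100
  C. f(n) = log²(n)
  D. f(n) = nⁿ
D > A > B > C

Comparing growth rates:
D = nⁿ is O(nⁿ)
A = 3ⁿ is O(3ⁿ)
B = n + 100 is O(n)
C = log²(n) is O(log² n)

Therefore, the order from fastest to slowest is: D > A > B > C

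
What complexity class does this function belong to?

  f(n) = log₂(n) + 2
O(log n)

The dominant term in log₂(n) + 2 is log₂(n), which is Θ(log n).
Lower-order terms (2) are asymptotically negligible.
Constants are absorbed, so the tightest bound is O(log n).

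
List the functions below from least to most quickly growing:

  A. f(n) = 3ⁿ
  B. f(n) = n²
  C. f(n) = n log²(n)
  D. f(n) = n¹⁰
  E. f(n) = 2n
E < C < B < D < A

Comparing growth rates:
E = 2n is O(n)
C = n log²(n) is O(n log² n)
B = n² is O(n²)
D = n¹⁰ is O(n¹⁰)
A = 3ⁿ is O(3ⁿ)

Therefore, the order from slowest to fastest is: E < C < B < D < A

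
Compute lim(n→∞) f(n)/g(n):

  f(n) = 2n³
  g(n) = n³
2

Since 2n³ and n³ have the same growth rate (O(n³)),
the ratio converges to a constant: 2.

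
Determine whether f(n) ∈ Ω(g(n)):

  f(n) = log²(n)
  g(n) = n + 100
False

f(n) = log²(n) is O(log² n), and g(n) = n + 100 is O(n).
Since O(log² n) grows slower than O(n), f(n) = Ω(g(n)) is false.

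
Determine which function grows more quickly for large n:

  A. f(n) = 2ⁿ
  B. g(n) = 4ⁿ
B

f(n) = 2ⁿ is O(2ⁿ), while g(n) = 4ⁿ is O(4ⁿ).
Since O(4ⁿ) grows faster than O(2ⁿ), g(n) dominates.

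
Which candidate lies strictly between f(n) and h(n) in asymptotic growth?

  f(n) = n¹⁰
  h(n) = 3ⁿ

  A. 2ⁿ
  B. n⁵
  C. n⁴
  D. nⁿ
A

We need g(n) with n¹⁰ = o(g(n)) and g(n) = o(3ⁿ), i.e. O(n¹⁰) ≺ g ≺ O(3ⁿ).
Check each option:
  A. 2ⁿ — O(2ⁿ) is strictly between O(n¹⁰) and O(3ⁿ) ✓
  B. n⁵ — O(n⁵) does not grow strictly faster than f(n)
  C. n⁴ — O(n⁴) does not grow strictly faster than f(n)
  D. nⁿ — O(nⁿ) does not grow strictly slower than h(n)

Only option A (2ⁿ) lies strictly between.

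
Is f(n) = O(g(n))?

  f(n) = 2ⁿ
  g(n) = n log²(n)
False

f(n) = 2ⁿ is O(2ⁿ), and g(n) = n log²(n) is O(n log² n).
Since O(2ⁿ) grows faster than O(n log² n), f(n) = O(g(n)) is false.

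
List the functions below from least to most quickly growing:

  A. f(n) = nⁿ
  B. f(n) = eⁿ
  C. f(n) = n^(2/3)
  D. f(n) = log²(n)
D < C < B < A

Comparing growth rates:
D = log²(n) is O(log² n)
C = n^(2/3) is O(n^(2/3))
B = eⁿ is O(eⁿ)
A = nⁿ is O(nⁿ)

Therefore, the order from slowest to fastest is: D < C < B < A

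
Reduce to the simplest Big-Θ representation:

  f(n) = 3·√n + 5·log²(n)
Θ(√n)

Order the terms by growth rate: 5·log²(n) ≺ 3·√n.
The fastest-growing term 3·√n dominates as n → ∞; dropping its constant factor gives Θ(√n).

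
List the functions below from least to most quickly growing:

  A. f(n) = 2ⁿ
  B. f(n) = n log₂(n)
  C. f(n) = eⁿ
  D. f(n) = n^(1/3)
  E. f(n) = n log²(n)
D < B < E < A < C

Comparing growth rates:
D = n^(1/3) is O(n^(1/3))
B = n log₂(n) is O(n log n)
E = n log²(n) is O(n log² n)
A = 2ⁿ is O(2ⁿ)
C = eⁿ is O(eⁿ)

Therefore, the order from slowest to fastest is: D < B < E < A < C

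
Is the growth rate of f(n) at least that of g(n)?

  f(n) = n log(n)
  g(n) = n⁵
False

f(n) = n log(n) is O(n log n), and g(n) = n⁵ is O(n⁵).
Since O(n log n) grows slower than O(n⁵), f(n) = Ω(g(n)) is false.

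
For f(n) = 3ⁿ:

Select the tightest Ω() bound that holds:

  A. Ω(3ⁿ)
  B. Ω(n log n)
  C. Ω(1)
A

f(n) = 3ⁿ is Ω(3ⁿ).
All listed options are valid Big-Ω bounds (lower bounds),
but Ω(3ⁿ) is the tightest (largest valid bound).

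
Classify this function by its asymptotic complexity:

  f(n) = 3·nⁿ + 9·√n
O(nⁿ)

The dominant term in 3·nⁿ + 9·√n is 3·nⁿ, which is Θ(nⁿ).
Lower-order terms (9·√n) are asymptotically negligible.
Constants are absorbed, so the tightest bound is O(nⁿ).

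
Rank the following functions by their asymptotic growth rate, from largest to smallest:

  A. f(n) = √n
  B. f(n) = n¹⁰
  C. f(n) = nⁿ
C > B > A

Comparing growth rates:
C = nⁿ is O(nⁿ)
B = n¹⁰ is O(n¹⁰)
A = √n is O(√n)

Therefore, the order from fastest to slowest is: C > B > A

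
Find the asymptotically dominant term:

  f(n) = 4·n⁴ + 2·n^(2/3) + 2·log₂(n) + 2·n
4·n⁴

Looking at each term:
  - 4·n⁴ is O(n⁴)
  - 2·n^(2/3) is O(n^(2/3))
  - 2·log₂(n) is O(log n)
  - 2·n is O(n)

The term 4·n⁴ (O(n⁴)) grows fastest and dominates all others.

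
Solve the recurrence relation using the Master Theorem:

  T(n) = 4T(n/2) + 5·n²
Θ(n² log n)

Master Theorem: a = 4, b = 2, f(n) = 5·n².
Compute the critical exponent d = log₂(4) = 2.
Compare f(n) = Θ(n²) against n^d:
  k = 2 = d, so f(n) = Θ(n^d) — Case 2.
  Work is balanced across levels: T(n) = Θ(n^d log n) = Θ(n² log n).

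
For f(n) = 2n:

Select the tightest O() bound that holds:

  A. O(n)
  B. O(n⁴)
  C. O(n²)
A

f(n) = 2n is O(n).
All listed options are valid Big-O bounds (upper bounds),
but O(n) is the tightest (smallest valid bound).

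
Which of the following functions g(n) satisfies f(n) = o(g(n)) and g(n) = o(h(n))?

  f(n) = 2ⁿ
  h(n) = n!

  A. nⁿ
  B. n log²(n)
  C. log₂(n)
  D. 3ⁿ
D

We need g(n) with 2ⁿ = o(g(n)) and g(n) = o(n!), i.e. O(2ⁿ) ≺ g ≺ O(n!).
Check each option:
  A. nⁿ — O(nⁿ) does not grow strictly slower than h(n)
  B. n log²(n) — O(n log² n) does not grow strictly faster than f(n)
  C. log₂(n) — O(log n) does not grow strictly faster than f(n)
  D. 3ⁿ — O(3ⁿ) is strictly between O(2ⁿ) and O(n!) ✓

Only option D (3ⁿ) lies strictly between.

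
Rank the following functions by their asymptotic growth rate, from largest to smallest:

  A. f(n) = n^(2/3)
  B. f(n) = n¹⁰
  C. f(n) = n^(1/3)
B > A > C

Comparing growth rates:
B = n¹⁰ is O(n¹⁰)
A = n^(2/3) is O(n^(2/3))
C = n^(1/3) is O(n^(1/3))

Therefore, the order from fastest to slowest is: B > A > C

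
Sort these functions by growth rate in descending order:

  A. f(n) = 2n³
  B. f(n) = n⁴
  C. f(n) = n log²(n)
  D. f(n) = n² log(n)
B > A > D > C

Comparing growth rates:
B = n⁴ is O(n⁴)
A = 2n³ is O(n³)
D = n² log(n) is O(n² log n)
C = n log²(n) is O(n log² n)

Therefore, the order from fastest to slowest is: B > A > D > C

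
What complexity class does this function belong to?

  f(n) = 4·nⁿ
O(nⁿ)

The dominant term in 4·nⁿ is 4·nⁿ, which is Θ(nⁿ).
Constants are absorbed, so the tightest bound is O(nⁿ).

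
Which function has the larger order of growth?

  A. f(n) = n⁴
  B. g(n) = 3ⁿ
B

f(n) = n⁴ is O(n⁴), while g(n) = 3ⁿ is O(3ⁿ).
Since O(3ⁿ) grows faster than O(n⁴), g(n) dominates.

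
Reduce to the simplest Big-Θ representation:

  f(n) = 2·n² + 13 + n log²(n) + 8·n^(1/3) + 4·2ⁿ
Θ(2ⁿ)

Order the terms by growth rate: 13 ≺ 8·n^(1/3) ≺ n log²(n) ≺ 2·n² ≺ 4·2ⁿ.
The fastest-growing term 4·2ⁿ dominates as n → ∞; dropping its constant factor gives Θ(2ⁿ).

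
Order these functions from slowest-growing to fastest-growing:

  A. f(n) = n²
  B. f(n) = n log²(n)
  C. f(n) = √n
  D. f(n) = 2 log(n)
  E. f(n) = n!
D < C < B < A < E

Comparing growth rates:
D = 2 log(n) is O(log n)
C = √n is O(√n)
B = n log²(n) is O(n log² n)
A = n² is O(n²)
E = n! is O(n!)

Therefore, the order from slowest to fastest is: D < C < B < A < E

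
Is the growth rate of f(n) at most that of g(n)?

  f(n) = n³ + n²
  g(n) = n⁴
True

f(n) = n³ + n² is O(n³), and g(n) = n⁴ is O(n⁴).
Since O(n³) ⊆ O(n⁴) (f grows no faster than g), f(n) = O(g(n)) is true.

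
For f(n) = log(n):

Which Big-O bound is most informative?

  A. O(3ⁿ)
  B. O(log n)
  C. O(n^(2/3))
B

f(n) = log(n) is O(log n).
All listed options are valid Big-O bounds (upper bounds),
but O(log n) is the tightest (smallest valid bound).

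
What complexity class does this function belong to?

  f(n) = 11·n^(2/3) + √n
O(n^(2/3))

The dominant term in 11·n^(2/3) + √n is 11·n^(2/3), which is Θ(n^(2/3)).
Lower-order terms (√n) are asymptotically negligible.
Constants are absorbed, so the tightest bound is O(n^(2/3)).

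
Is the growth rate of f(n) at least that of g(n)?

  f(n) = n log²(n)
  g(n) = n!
False

f(n) = n log²(n) is O(n log² n), and g(n) = n! is O(n!).
Since O(n log² n) grows slower than O(n!), f(n) = Ω(g(n)) is false.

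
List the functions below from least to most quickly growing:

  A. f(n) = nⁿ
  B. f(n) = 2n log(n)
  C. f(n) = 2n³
B < C < A

Comparing growth rates:
B = 2n log(n) is O(n log n)
C = 2n³ is O(n³)
A = nⁿ is O(nⁿ)

Therefore, the order from slowest to fastest is: B < C < A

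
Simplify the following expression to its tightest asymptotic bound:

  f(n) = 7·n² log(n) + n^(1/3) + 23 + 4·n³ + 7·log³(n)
Θ(n³)

Order the terms by growth rate: 23 ≺ 7·log³(n) ≺ n^(1/3) ≺ 7·n² log(n) ≺ 4·n³.
The fastest-growing term 4·n³ dominates as n → ∞; dropping its constant factor gives Θ(n³).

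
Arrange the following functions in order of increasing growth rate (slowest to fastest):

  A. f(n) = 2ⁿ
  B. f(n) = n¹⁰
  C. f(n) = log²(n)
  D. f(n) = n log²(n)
C < D < B < A

Comparing growth rates:
C = log²(n) is O(log² n)
D = n log²(n) is O(n log² n)
B = n¹⁰ is O(n¹⁰)
A = 2ⁿ is O(2ⁿ)

Therefore, the order from slowest to fastest is: C < D < B < A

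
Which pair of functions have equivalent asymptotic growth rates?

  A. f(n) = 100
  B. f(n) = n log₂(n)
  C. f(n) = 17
A and C

Examining each function:
  A. 100 is O(1)
  B. n log₂(n) is O(n log n)
  C. 17 is O(1)

Functions A and C both have the same complexity class.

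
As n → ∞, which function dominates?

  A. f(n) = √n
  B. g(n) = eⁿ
B

f(n) = √n is O(√n), while g(n) = eⁿ is O(eⁿ).
Since O(eⁿ) grows faster than O(√n), g(n) dominates.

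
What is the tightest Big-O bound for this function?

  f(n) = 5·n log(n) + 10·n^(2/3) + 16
O(n log n)

The dominant term in 5·n log(n) + 10·n^(2/3) + 16 is 5·n log(n), which is Θ(n log n).
Lower-order terms (10·n^(2/3), 16) are asymptotically negligible.
Constants are absorbed, so the tightest bound is O(n log n).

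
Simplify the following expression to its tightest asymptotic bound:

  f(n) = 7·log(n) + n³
Θ(n³)

Order the terms by growth rate: 7·log(n) ≺ n³.
The fastest-growing term n³ dominates as n → ∞; dropping its constant factor gives Θ(n³).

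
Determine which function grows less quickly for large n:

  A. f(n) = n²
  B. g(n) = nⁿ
A

f(n) = n² is O(n²), while g(n) = nⁿ is O(nⁿ).
Since O(n²) grows slower than O(nⁿ), f(n) is dominated.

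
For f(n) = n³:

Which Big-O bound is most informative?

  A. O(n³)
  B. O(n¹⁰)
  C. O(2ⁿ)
A

f(n) = n³ is O(n³).
All listed options are valid Big-O bounds (upper bounds),
but O(n³) is the tightest (smallest valid bound).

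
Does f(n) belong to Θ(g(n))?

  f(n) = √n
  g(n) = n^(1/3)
False

f(n) = √n is O(√n), and g(n) = n^(1/3) is O(n^(1/3)).
Since they have different growth rates, f(n) = Θ(g(n)) is false.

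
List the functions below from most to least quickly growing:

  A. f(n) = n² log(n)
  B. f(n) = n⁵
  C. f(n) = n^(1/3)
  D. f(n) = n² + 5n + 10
B > A > D > C

Comparing growth rates:
B = n⁵ is O(n⁵)
A = n² log(n) is O(n² log n)
D = n² + 5n + 10 is O(n²)
C = n^(1/3) is O(n^(1/3))

Therefore, the order from fastest to slowest is: B > A > D > C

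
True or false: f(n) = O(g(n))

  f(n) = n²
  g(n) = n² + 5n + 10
True

f(n) = n² and g(n) = n² + 5n + 10 are both O(n²).
Big-O permits equal growth rates (f ≤ c·g for some c), so f(n) = O(g(n)) is true.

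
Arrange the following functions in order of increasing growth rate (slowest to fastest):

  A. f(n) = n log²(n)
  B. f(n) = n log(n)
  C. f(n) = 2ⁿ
B < A < C

Comparing growth rates:
B = n log(n) is O(n log n)
A = n log²(n) is O(n log² n)
C = 2ⁿ is O(2ⁿ)

Therefore, the order from slowest to fastest is: B < A < C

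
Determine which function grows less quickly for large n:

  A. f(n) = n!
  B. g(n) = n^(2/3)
B

f(n) = n! is O(n!), while g(n) = n^(2/3) is O(n^(2/3)).
Since O(n^(2/3)) grows slower than O(n!), g(n) is dominated.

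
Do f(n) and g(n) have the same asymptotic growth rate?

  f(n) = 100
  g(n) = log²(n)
False

f(n) = 100 is O(1), and g(n) = log²(n) is O(log² n).
Since they have different growth rates, f(n) = Θ(g(n)) is false.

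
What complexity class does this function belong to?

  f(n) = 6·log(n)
O(log n)

The dominant term in 6·log(n) is 6·log(n), which is Θ(log n).
Constants are absorbed, so the tightest bound is O(log n).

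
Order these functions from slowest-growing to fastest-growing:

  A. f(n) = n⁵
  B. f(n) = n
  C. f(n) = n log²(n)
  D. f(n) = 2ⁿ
B < C < A < D

Comparing growth rates:
B = n is O(n)
C = n log²(n) is O(n log² n)
A = n⁵ is O(n⁵)
D = 2ⁿ is O(2ⁿ)

Therefore, the order from slowest to fastest is: B < C < A < D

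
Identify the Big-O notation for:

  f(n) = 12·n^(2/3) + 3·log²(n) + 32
O(n^(2/3))

The dominant term in 12·n^(2/3) + 3·log²(n) + 32 is 12·n^(2/3), which is Θ(n^(2/3)).
Lower-order terms (3·log²(n), 32) are asymptotically negligible.
Constants are absorbed, so the tightest bound is O(n^(2/3)).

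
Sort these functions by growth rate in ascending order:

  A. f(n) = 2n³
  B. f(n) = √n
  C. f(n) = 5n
B < C < A

Comparing growth rates:
B = √n is O(√n)
C = 5n is O(n)
A = 2n³ is O(n³)

Therefore, the order from slowest to fastest is: B < C < A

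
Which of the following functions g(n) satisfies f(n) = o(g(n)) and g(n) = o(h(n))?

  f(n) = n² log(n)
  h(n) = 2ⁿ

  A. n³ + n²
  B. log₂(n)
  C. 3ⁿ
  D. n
A

We need g(n) with n² log(n) = o(g(n)) and g(n) = o(2ⁿ), i.e. O(n² log n) ≺ g ≺ O(2ⁿ).
Check each option:
  A. n³ + n² — O(n³) is strictly between O(n² log n) and O(2ⁿ) ✓
  B. log₂(n) — O(log n) does not grow strictly faster than f(n)
  C. 3ⁿ — O(3ⁿ) does not grow strictly slower than h(n)
  D. n — O(n) does not grow strictly faster than f(n)

Only option A (n³ + n²) lies strictly between.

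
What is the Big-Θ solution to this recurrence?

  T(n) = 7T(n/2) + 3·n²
Θ(n^log₂(7))

Master Theorem: a = 7, b = 2, f(n) = 3·n².
Compute the critical exponent d = log₂(7) = 2.807.
Compare f(n) = Θ(n²) against n^d:
  k = 2 < d = 2.807, so f(n) = O(n^(d-ε)) — Case 1.
  The recursion cost dominates: T(n) = Θ(n^d) = Θ(n^log₂(7)).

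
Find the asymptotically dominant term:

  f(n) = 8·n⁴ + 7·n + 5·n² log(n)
8·n⁴

Looking at each term:
  - 8·n⁴ is O(n⁴)
  - 7·n is O(n)
  - 5·n² log(n) is O(n² log n)

The term 8·n⁴ (O(n⁴)) grows fastest and dominates all others.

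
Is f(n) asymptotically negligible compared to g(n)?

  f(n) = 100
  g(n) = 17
False

f(n) = 100 is O(1), and g(n) = 17 is O(1).
Since they have the same growth rate, f(n) = o(g(n)) is false.
(f = o(g) requires f to grow strictly slower, not equal.)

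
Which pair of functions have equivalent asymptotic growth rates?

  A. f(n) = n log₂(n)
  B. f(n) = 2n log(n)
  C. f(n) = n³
A and B

Examining each function:
  A. n log₂(n) is O(n log n)
  B. 2n log(n) is O(n log n)
  C. n³ is O(n³)

Functions A and B both have the same complexity class.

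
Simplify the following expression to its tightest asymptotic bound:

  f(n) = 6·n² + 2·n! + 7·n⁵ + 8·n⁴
Θ(n!)

Order the terms by growth rate: 6·n² ≺ 8·n⁴ ≺ 7·n⁵ ≺ 2·n!.
The fastest-growing term 2·n! dominates as n → ∞; dropping its constant factor gives Θ(n!).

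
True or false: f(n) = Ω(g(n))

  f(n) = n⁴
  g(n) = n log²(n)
True

f(n) = n⁴ is O(n⁴), and g(n) = n log²(n) is O(n log² n).
Since O(n⁴) grows at least as fast as O(n log² n), f(n) = Ω(g(n)) is true.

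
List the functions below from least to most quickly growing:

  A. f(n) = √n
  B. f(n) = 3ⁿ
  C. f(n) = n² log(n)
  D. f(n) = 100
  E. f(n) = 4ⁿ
D < A < C < B < E

Comparing growth rates:
D = 100 is O(1)
A = √n is O(√n)
C = n² log(n) is O(n² log n)
B = 3ⁿ is O(3ⁿ)
E = 4ⁿ is O(4ⁿ)

Therefore, the order from slowest to fastest is: D < A < C < B < E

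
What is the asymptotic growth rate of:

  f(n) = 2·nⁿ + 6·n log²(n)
Θ(nⁿ)

Order the terms by growth rate: 6·n log²(n) ≺ 2·nⁿ.
The fastest-growing term 2·nⁿ dominates as n → ∞; dropping its constant factor gives Θ(nⁿ).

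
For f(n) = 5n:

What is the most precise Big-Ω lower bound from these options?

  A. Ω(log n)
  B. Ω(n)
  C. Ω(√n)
B

f(n) = 5n is Ω(n).
All listed options are valid Big-Ω bounds (lower bounds),
but Ω(n) is the tightest (largest valid bound).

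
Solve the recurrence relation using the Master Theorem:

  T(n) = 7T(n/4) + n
Θ(n^log₄(7))

Master Theorem: a = 7, b = 4, f(n) = n.
Compute the critical exponent d = log₄(7) = 1.404.
Compare f(n) = Θ(n) against n^d:
  k = 1 < d = 1.404, so f(n) = O(n^(d-ε)) — Case 1.
  The recursion cost dominates: T(n) = Θ(n^d) = Θ(n^log₄(7)).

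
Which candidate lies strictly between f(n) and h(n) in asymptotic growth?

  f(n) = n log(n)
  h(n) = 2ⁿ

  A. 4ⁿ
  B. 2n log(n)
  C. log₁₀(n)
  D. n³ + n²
D

We need g(n) with n log(n) = o(g(n)) and g(n) = o(2ⁿ), i.e. O(n log n) ≺ g ≺ O(2ⁿ).
Check each option:
  A. 4ⁿ — O(4ⁿ) does not grow strictly slower than h(n)
  B. 2n log(n) — O(n log n) does not grow strictly faster than f(n)
  C. log₁₀(n) — O(log n) does not grow strictly faster than f(n)
  D. n³ + n² — O(n³) is strictly between O(n log n) and O(2ⁿ) ✓

Only option D (n³ + n²) lies strictly between.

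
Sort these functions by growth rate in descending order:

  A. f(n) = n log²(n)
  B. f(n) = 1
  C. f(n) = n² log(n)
C > A > B

Comparing growth rates:
C = n² log(n) is O(n² log n)
A = n log²(n) is O(n log² n)
B = 1 is O(1)

Therefore, the order from fastest to slowest is: C > A > B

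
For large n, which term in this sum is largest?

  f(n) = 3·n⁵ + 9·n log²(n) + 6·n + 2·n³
3·n⁵

Looking at each term:
  - 3·n⁵ is O(n⁵)
  - 9·n log²(n) is O(n log² n)
  - 6·n is O(n)
  - 2·n³ is O(n³)

The term 3·n⁵ (O(n⁵)) grows fastest and dominates all others.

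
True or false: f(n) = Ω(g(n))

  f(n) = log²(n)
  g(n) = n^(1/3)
False

f(n) = log²(n) is O(log² n), and g(n) = n^(1/3) is O(n^(1/3)).
Since O(log² n) grows slower than O(n^(1/3)), f(n) = Ω(g(n)) is false.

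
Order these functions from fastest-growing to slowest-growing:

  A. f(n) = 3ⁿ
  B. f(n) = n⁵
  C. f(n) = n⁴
A > B > C

Comparing growth rates:
A = 3ⁿ is O(3ⁿ)
B = n⁵ is O(n⁵)
C = n⁴ is O(n⁴)

Therefore, the order from fastest to slowest is: A > B > C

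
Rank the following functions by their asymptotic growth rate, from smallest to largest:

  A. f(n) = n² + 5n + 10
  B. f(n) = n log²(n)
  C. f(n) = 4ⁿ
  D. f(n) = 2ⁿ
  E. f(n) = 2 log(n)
E < B < A < D < C

Comparing growth rates:
E = 2 log(n) is O(log n)
B = n log²(n) is O(n log² n)
A = n² + 5n + 10 is O(n²)
D = 2ⁿ is O(2ⁿ)
C = 4ⁿ is O(4ⁿ)

Therefore, the order from slowest to fastest is: E < B < A < D < C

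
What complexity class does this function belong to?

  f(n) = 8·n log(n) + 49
O(n log n)

The dominant term in 8·n log(n) + 49 is 8·n log(n), which is Θ(n log n).
Lower-order terms (49) are asymptotically negligible.
Constants are absorbed, so the tightest bound is O(n log n).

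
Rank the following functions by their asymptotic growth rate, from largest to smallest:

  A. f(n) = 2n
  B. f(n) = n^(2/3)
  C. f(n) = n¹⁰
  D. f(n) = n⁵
C > D > A > B

Comparing growth rates:
C = n¹⁰ is O(n¹⁰)
D = n⁵ is O(n⁵)
A = 2n is O(n)
B = n^(2/3) is O(n^(2/3))

Therefore, the order from fastest to slowest is: C > D > A > B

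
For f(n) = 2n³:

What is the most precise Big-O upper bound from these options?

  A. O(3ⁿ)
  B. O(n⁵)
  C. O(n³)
C

f(n) = 2n³ is O(n³).
All listed options are valid Big-O bounds (upper bounds),
but O(n³) is the tightest (smallest valid bound).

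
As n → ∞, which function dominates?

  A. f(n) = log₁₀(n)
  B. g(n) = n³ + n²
B

f(n) = log₁₀(n) is O(log n), while g(n) = n³ + n² is O(n³).
Since O(n³) grows faster than O(log n), g(n) dominates.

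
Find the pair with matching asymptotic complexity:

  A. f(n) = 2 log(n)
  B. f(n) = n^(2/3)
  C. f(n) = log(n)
A and C

Examining each function:
  A. 2 log(n) is O(log n)
  B. n^(2/3) is O(n^(2/3))
  C. log(n) is O(log n)

Functions A and C both have the same complexity class.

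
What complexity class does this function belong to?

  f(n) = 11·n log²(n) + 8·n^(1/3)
O(n log² n)

The dominant term in 11·n log²(n) + 8·n^(1/3) is 11·n log²(n), which is Θ(n log² n).
Lower-order terms (8·n^(1/3)) are asymptotically negligible.
Constants are absorbed, so the tightest bound is O(n log² n).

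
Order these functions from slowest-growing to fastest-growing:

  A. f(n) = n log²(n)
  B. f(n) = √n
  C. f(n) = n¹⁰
B < A < C

Comparing growth rates:
B = √n is O(√n)
A = n log²(n) is O(n log² n)
C = n¹⁰ is O(n¹⁰)

Therefore, the order from slowest to fastest is: B < A < C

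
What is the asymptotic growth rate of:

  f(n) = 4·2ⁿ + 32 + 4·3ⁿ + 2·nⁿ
Θ(nⁿ)

Order the terms by growth rate: 32 ≺ 4·2ⁿ ≺ 4·3ⁿ ≺ 2·nⁿ.
The fastest-growing term 2·nⁿ dominates as n → ∞; dropping its constant factor gives Θ(nⁿ).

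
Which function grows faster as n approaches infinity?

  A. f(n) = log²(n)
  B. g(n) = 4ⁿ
B

f(n) = log²(n) is O(log² n), while g(n) = 4ⁿ is O(4ⁿ).
Since O(4ⁿ) grows faster than O(log² n), g(n) dominates.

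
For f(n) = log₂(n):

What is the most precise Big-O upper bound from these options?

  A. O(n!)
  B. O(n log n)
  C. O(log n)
C

f(n) = log₂(n) is O(log n).
All listed options are valid Big-O bounds (upper bounds),
but O(log n) is the tightest (smallest valid bound).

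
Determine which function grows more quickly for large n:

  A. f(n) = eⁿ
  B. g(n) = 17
A

f(n) = eⁿ is O(eⁿ), while g(n) = 17 is O(1).
Since O(eⁿ) grows faster than O(1), f(n) dominates.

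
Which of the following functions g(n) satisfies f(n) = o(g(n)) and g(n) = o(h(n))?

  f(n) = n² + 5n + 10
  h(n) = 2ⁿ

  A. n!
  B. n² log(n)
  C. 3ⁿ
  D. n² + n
B

We need g(n) with n² + 5n + 10 = o(g(n)) and g(n) = o(2ⁿ), i.e. O(n²) ≺ g ≺ O(2ⁿ).
Check each option:
  A. n! — O(n!) does not grow strictly slower than h(n)
  B. n² log(n) — O(n² log n) is strictly between O(n²) and O(2ⁿ) ✓
  C. 3ⁿ — O(3ⁿ) does not grow strictly slower than h(n)
  D. n² + n — O(n²) does not grow strictly faster than f(n)

Only option B (n² log(n)) lies strictly between.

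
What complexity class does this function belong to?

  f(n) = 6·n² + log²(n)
O(n²)

The dominant term in 6·n² + log²(n) is 6·n², which is Θ(n²).
Lower-order terms (log²(n)) are asymptotically negligible.
Constants are absorbed, so the tightest bound is O(n²).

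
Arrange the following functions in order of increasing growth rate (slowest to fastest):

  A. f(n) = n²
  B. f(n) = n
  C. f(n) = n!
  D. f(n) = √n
D < B < A < C

Comparing growth rates:
D = √n is O(√n)
B = n is O(n)
A = n² is O(n²)
C = n! is O(n!)

Therefore, the order from slowest to fastest is: D < B < A < C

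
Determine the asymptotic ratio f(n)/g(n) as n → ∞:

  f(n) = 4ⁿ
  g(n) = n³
∞

Since 4ⁿ (O(4ⁿ)) grows faster than n³ (O(n³)),
the ratio f(n)/g(n) → ∞ as n → ∞.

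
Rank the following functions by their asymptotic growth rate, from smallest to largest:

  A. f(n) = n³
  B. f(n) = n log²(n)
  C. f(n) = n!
B < A < C

Comparing growth rates:
B = n log²(n) is O(n log² n)
A = n³ is O(n³)
C = n! is O(n!)

Therefore, the order from slowest to fastest is: B < A < C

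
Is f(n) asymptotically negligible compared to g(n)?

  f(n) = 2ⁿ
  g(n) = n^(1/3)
False

f(n) = 2ⁿ is O(2ⁿ), and g(n) = n^(1/3) is O(n^(1/3)).
Since O(2ⁿ) grows faster than or equal to O(n^(1/3)), f(n) = o(g(n)) is false.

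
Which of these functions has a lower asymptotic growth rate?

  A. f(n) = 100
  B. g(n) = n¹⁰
A

f(n) = 100 is O(1), while g(n) = n¹⁰ is O(n¹⁰).
Since O(1) grows slower than O(n¹⁰), f(n) is dominated.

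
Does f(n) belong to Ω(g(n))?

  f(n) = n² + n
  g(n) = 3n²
True

f(n) = n² + n and g(n) = 3n² are both O(n²).
Big-Ω permits equal growth rates (f ≥ c·g for some c > 0), so f(n) = Ω(g(n)) is true.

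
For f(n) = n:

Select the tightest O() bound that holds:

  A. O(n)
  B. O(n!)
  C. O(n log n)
A

f(n) = n is O(n).
All listed options are valid Big-O bounds (upper bounds),
but O(n) is the tightest (smallest valid bound).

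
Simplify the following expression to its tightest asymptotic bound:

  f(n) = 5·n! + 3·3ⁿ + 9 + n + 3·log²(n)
Θ(n!)

Order the terms by growth rate: 9 ≺ 3·log²(n) ≺ n ≺ 3·3ⁿ ≺ 5·n!.
The fastest-growing term 5·n! dominates as n → ∞; dropping its constant factor gives Θ(n!).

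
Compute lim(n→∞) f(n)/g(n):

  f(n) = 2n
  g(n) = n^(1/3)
∞

Since 2n (O(n)) grows faster than n^(1/3) (O(n^(1/3))),
the ratio f(n)/g(n) → ∞ as n → ∞.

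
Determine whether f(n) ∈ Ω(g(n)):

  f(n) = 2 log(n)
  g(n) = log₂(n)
True

f(n) = 2 log(n) and g(n) = log₂(n) are both O(log n).
Big-Ω permits equal growth rates (f ≥ c·g for some c > 0), so f(n) = Ω(g(n)) is true.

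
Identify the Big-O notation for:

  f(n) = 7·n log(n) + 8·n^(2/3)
O(n log n)

The dominant term in 7·n log(n) + 8·n^(2/3) is 7·n log(n), which is Θ(n log n).
Lower-order terms (8·n^(2/3)) are asymptotically negligible.
Constants are absorbed, so the tightest bound is O(n log n).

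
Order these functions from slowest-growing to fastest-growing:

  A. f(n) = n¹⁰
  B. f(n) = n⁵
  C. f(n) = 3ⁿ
B < A < C

Comparing growth rates:
B = n⁵ is O(n⁵)
A = n¹⁰ is O(n¹⁰)
C = 3ⁿ is O(3ⁿ)

Therefore, the order from slowest to fastest is: B < A < C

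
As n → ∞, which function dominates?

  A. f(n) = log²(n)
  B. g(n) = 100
A

f(n) = log²(n) is O(log² n), while g(n) = 100 is O(1).
Since O(log² n) grows faster than O(1), f(n) dominates.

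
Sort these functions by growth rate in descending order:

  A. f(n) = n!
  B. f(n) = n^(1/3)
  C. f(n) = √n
A > C > B

Comparing growth rates:
A = n! is O(n!)
C = √n is O(√n)
B = n^(1/3) is O(n^(1/3))

Therefore, the order from fastest to slowest is: A > C > B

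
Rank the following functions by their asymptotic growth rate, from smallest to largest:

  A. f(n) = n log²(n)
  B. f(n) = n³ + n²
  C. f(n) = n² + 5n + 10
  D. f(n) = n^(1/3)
D < A < C < B

Comparing growth rates:
D = n^(1/3) is O(n^(1/3))
A = n log²(n) is O(n log² n)
C = n² + 5n + 10 is O(n²)
B = n³ + n² is O(n³)

Therefore, the order from slowest to fastest is: D < A < C < B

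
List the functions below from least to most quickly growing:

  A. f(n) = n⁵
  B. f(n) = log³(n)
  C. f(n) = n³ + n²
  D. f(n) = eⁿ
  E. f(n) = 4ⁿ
B < C < A < D < E

Comparing growth rates:
B = log³(n) is O(log³ n)
C = n³ + n² is O(n³)
A = n⁵ is O(n⁵)
D = eⁿ is O(eⁿ)
E = 4ⁿ is O(4ⁿ)

Therefore, the order from slowest to fastest is: B < C < A < D < E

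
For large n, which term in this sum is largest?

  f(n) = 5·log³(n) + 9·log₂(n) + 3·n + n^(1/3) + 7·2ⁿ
7·2ⁿ

Looking at each term:
  - 5·log³(n) is O(log³ n)
  - 9·log₂(n) is O(log n)
  - 3·n is O(n)
  - n^(1/3) is O(n^(1/3))
  - 7·2ⁿ is O(2ⁿ)

The term 7·2ⁿ (O(2ⁿ)) grows fastest and dominates all others.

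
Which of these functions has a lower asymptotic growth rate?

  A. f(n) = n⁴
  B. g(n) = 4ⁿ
A

f(n) = n⁴ is O(n⁴), while g(n) = 4ⁿ is O(4ⁿ).
Since O(n⁴) grows slower than O(4ⁿ), f(n) is dominated.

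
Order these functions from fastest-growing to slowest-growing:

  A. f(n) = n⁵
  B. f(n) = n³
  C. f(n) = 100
A > B > C

Comparing growth rates:
A = n⁵ is O(n⁵)
B = n³ is O(n³)
C = 100 is O(1)

Therefore, the order from fastest to slowest is: A > B > C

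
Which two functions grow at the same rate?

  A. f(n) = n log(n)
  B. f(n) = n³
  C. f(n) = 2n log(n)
A and C

Examining each function:
  A. n log(n) is O(n log n)
  B. n³ is O(n³)
  C. 2n log(n) is O(n log n)

Functions A and C both have the same complexity class.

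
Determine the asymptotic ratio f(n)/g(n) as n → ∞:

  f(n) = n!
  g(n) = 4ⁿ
∞

Since n! (O(n!)) grows faster than 4ⁿ (O(4ⁿ)),
the ratio f(n)/g(n) → ∞ as n → ∞.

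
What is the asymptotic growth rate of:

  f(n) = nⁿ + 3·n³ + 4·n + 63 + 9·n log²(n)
Θ(nⁿ)

Order the terms by growth rate: 63 ≺ 4·n ≺ 9·n log²(n) ≺ 3·n³ ≺ nⁿ.
The fastest-growing term nⁿ dominates as n → ∞; dropping its constant factor gives Θ(nⁿ).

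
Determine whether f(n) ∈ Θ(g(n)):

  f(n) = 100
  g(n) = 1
True

f(n) = 100 and g(n) = 1 are both O(1).
Since they have the same asymptotic growth rate, f(n) = Θ(g(n)) is true.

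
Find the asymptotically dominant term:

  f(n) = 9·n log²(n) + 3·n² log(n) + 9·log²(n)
3·n² log(n)

Looking at each term:
  - 9·n log²(n) is O(n log² n)
  - 3·n² log(n) is O(n² log n)
  - 9·log²(n) is O(log² n)

The term 3·n² log(n) (O(n² log n)) grows fastest and dominates all others.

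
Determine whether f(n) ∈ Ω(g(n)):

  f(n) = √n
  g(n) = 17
True

f(n) = √n is O(√n), and g(n) = 17 is O(1).
Since O(√n) grows at least as fast as O(1), f(n) = Ω(g(n)) is true.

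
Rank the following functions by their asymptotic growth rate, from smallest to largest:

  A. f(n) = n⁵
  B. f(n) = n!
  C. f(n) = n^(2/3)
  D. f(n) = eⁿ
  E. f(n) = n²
C < E < A < D < B

Comparing growth rates:
C = n^(2/3) is O(n^(2/3))
E = n² is O(n²)
A = n⁵ is O(n⁵)
D = eⁿ is O(eⁿ)
B = n! is O(n!)

Therefore, the order from slowest to fastest is: C < E < A < D < B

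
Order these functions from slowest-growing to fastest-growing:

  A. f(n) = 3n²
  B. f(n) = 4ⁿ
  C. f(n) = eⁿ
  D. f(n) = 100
D < A < C < B

Comparing growth rates:
D = 100 is O(1)
A = 3n² is O(n²)
C = eⁿ is O(eⁿ)
B = 4ⁿ is O(4ⁿ)

Therefore, the order from slowest to fastest is: D < A < C < B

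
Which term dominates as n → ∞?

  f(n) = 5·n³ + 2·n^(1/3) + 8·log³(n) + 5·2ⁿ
5·2ⁿ

Looking at each term:
  - 5·n³ is O(n³)
  - 2·n^(1/3) is O(n^(1/3))
  - 8·log³(n) is O(log³ n)
  - 5·2ⁿ is O(2ⁿ)

The term 5·2ⁿ (O(2ⁿ)) grows fastest and dominates all others.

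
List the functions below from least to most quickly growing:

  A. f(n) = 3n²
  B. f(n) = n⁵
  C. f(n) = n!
A < B < C

Comparing growth rates:
A = 3n² is O(n²)
B = n⁵ is O(n⁵)
C = n! is O(n!)

Therefore, the order from slowest to fastest is: A < B < C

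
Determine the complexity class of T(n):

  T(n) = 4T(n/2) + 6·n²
Θ(n² log n)

Master Theorem: a = 4, b = 2, f(n) = 6·n².
Compute the critical exponent d = log₂(4) = 2.
Compare f(n) = Θ(n²) against n^d:
  k = 2 = d, so f(n) = Θ(n^d) — Case 2.
  Work is balanced across levels: T(n) = Θ(n^d log n) = Θ(n² log n).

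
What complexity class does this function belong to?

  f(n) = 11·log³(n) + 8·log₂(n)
O(log³ n)

The dominant term in 11·log³(n) + 8·log₂(n) is 11·log³(n), which is Θ(log³ n).
Lower-order terms (8·log₂(n)) are asymptotically negligible.
Constants are absorbed, so the tightest bound is O(log³ n).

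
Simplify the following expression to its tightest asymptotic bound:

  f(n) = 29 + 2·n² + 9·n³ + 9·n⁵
Θ(n⁵)

Order the terms by growth rate: 29 ≺ 2·n² ≺ 9·n³ ≺ 9·n⁵.
The fastest-growing term 9·n⁵ dominates as n → ∞; dropping its constant factor gives Θ(n⁵).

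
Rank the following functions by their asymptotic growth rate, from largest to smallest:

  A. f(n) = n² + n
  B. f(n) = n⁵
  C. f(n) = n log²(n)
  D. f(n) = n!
D > B > A > C

Comparing growth rates:
D = n! is O(n!)
B = n⁵ is O(n⁵)
A = n² + n is O(n²)
C = n log²(n) is O(n log² n)

Therefore, the order from fastest to slowest is: D > B > A > C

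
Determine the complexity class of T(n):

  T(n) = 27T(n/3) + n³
Θ(n³ log n)

Master Theorem: a = 27, b = 3, f(n) = n³.
Compute the critical exponent d = log₃(27) = 3.
Compare f(n) = Θ(n³) against n^d:
  k = 3 = d, so f(n) = Θ(n^d) — Case 2.
  Work is balanced across levels: T(n) = Θ(n^d log n) = Θ(n³ log n).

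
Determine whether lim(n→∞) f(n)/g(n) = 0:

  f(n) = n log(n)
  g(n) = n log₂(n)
False

f(n) = n log(n) is O(n log n), and g(n) = n log₂(n) is O(n log n).
Since they have the same growth rate, f(n) = o(g(n)) is false.
(f = o(g) requires f to grow strictly slower, not equal.)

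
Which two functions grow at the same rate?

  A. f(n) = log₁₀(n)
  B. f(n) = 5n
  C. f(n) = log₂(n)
A and C

Examining each function:
  A. log₁₀(n) is O(log n)
  B. 5n is O(n)
  C. log₂(n) is O(log n)

Functions A and C both have the same complexity class.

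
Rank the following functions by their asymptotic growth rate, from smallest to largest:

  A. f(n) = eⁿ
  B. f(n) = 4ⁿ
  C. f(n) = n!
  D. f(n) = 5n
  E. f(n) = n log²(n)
D < E < A < B < C

Comparing growth rates:
D = 5n is O(n)
E = n log²(n) is O(n log² n)
A = eⁿ is O(eⁿ)
B = 4ⁿ is O(4ⁿ)
C = n! is O(n!)

Therefore, the order from slowest to fastest is: D < E < A < B < C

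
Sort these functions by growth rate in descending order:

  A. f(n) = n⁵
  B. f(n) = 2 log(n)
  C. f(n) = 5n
A > C > B

Comparing growth rates:
A = n⁵ is O(n⁵)
C = 5n is O(n)
B = 2 log(n) is O(log n)

Therefore, the order from fastest to slowest is: A > C > B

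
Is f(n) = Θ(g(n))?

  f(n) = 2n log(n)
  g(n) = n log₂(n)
True

f(n) = 2n log(n) and g(n) = n log₂(n) are both O(n log n).
Since they have the same asymptotic growth rate, f(n) = Θ(g(n)) is true.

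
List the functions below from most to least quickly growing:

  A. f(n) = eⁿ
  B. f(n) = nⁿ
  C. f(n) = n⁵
B > A > C

Comparing growth rates:
B = nⁿ is O(nⁿ)
A = eⁿ is O(eⁿ)
C = n⁵ is O(n⁵)

Therefore, the order from fastest to slowest is: B > A > C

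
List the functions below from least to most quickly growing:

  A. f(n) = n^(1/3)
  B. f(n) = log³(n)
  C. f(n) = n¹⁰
B < A < C

Comparing growth rates:
B = log³(n) is O(log³ n)
A = n^(1/3) is O(n^(1/3))
C = n¹⁰ is O(n¹⁰)

Therefore, the order from slowest to fastest is: B < A < C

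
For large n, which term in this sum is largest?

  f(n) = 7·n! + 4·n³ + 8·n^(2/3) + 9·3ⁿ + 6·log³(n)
7·n!

Looking at each term:
  - 7·n! is O(n!)
  - 4·n³ is O(n³)
  - 8·n^(2/3) is O(n^(2/3))
  - 9·3ⁿ is O(3ⁿ)
  - 6·log³(n) is O(log³ n)

The term 7·n! (O(n!)) grows fastest and dominates all others.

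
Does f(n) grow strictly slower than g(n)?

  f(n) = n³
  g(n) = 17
False

f(n) = n³ is O(n³), and g(n) = 17 is O(1).
Since O(n³) grows faster than or equal to O(1), f(n) = o(g(n)) is false.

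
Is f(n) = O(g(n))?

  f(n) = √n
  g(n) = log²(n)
False

f(n) = √n is O(√n), and g(n) = log²(n) is O(log² n).
Since O(√n) grows faster than O(log² n), f(n) = O(g(n)) is false.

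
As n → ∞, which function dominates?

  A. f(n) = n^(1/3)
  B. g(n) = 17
A

f(n) = n^(1/3) is O(n^(1/3)), while g(n) = 17 is O(1).
Since O(n^(1/3)) grows faster than O(1), f(n) dominates.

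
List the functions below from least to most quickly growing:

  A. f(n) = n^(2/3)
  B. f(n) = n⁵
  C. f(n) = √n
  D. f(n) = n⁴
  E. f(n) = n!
C < A < D < B < E

Comparing growth rates:
C = √n is O(√n)
A = n^(2/3) is O(n^(2/3))
D = n⁴ is O(n⁴)
B = n⁵ is O(n⁵)
E = n! is O(n!)

Therefore, the order from slowest to fastest is: C < A < D < B < E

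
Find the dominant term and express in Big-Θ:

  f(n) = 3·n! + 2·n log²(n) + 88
Θ(n!)

Order the terms by growth rate: 88 ≺ 2·n log²(n) ≺ 3·n!.
The fastest-growing term 3·n! dominates as n → ∞; dropping its constant factor gives Θ(n!).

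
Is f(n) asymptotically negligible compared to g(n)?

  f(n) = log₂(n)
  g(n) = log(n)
False

f(n) = log₂(n) is O(log n), and g(n) = log(n) is O(log n).
Since they have the same growth rate, f(n) = o(g(n)) is false.
(f = o(g) requires f to grow strictly slower, not equal.)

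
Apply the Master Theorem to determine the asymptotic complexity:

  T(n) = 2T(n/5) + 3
Θ(n^log₅(2))

Master Theorem: a = 2, b = 5, f(n) = 3.
Compute the critical exponent d = log₅(2) = 0.431.
Compare f(n) = Θ(1) against n^d:
  k = 0 < d = 0.431, so f(n) = O(n^(d-ε)) — Case 1.
  The recursion cost dominates: T(n) = Θ(n^d) = Θ(n^log₅(2)).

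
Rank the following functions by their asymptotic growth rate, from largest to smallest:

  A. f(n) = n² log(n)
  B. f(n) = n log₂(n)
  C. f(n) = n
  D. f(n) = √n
A > B > C > D

Comparing growth rates:
A = n² log(n) is O(n² log n)
B = n log₂(n) is O(n log n)
C = n is O(n)
D = √n is O(√n)

Therefore, the order from fastest to slowest is: A > B > C > D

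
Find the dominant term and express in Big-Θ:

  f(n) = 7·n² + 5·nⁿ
Θ(nⁿ)

Order the terms by growth rate: 7·n² ≺ 5·nⁿ.
The fastest-growing term 5·nⁿ dominates as n → ∞; dropping its constant factor gives Θ(nⁿ).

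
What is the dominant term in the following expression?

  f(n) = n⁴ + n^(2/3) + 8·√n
n⁴

Looking at each term:
  - n⁴ is O(n⁴)
  - n^(2/3) is O(n^(2/3))
  - 8·√n is O(√n)

The term n⁴ (O(n⁴)) grows fastest and dominates all others.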